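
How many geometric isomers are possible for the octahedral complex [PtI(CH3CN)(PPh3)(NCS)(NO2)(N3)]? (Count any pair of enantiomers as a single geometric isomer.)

In an octahedral complex each vertex has one trans partner and four cis neighbours.
Placing the ligands in turn and identifying arrangements related by rotation or reflection leaves 15 distinct geometric isomers.

15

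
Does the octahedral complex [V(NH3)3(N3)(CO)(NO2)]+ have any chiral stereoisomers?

In an octahedral complex each vertex has one trans partner and four cis neighbours.
There are 4 geometric isomers: NH3 mer (3 arrangements); NH3 fac (chiral).
One of these lacks any improper symmetry element and so occurs as an enantiomeric pair, giving 4 + 1 = 5 stereoisomers in total.

yes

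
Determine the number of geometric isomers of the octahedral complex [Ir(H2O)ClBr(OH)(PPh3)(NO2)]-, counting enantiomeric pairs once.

15

The six octahedral sites form three mutually perpendicular trans pairs.
Exhaustive case analysis gives 15 geometric isomers.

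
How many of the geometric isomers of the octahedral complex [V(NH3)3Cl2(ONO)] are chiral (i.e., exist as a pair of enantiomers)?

0

An octahedron has six vertices in three trans pairs; every non-trans pair is cis.
There are 3 geometric isomers: NH3 mer, Cl trans; NH3 fac, Cl cis; NH3 mer, Cl cis.
Each arrangement has an internal mirror plane or centre of symmetry, so none is chiral.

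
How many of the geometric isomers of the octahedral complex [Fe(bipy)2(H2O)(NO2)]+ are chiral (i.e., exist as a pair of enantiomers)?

1

Each bipy is bidentate and must span two cis positions.
Systematic placement gives 2 geometric isomers: H2O and NO2 mutually trans; H2O and NO2 mutually cis (chiral).
One of these lacks any improper symmetry element and so occurs as an enantiomeric pair, giving 2 + 1 = 3 stereoisomers in total.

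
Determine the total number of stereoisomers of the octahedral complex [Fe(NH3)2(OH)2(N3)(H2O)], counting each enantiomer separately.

8

The six octahedral sites form three mutually perpendicular trans pairs.
There are 6 geometric isomers: NH3 trans, OH trans; NH3 cis, OH cis (3 arrangements, 2 chiral); NH3 cis, OH trans; NH3 trans, OH cis.
Of these, 2 lack any improper symmetry element and so occur as enantiomeric pairs, giving 6 + 2 = 8 stereoisomers in total.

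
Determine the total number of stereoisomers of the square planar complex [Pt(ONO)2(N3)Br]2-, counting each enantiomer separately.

2

A square has two trans pairs of vertices; adjacent vertices are cis.
Systematic placement gives 2 geometric isomers: ONO cis; ONO trans.
Each arrangement has an internal mirror plane or centre of symmetry, so none is chiral.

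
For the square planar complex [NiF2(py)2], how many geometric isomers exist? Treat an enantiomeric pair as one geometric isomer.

A square has two trans pairs of vertices; adjacent vertices are cis.
The distinct arrangements are (2 in all): F cis; F trans.

2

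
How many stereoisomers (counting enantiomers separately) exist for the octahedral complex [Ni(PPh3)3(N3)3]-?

2

An octahedron has six vertices in three trans pairs; every non-trans pair is cis.
There are 2 geometric isomers: PPh3 mer; PPh3 fac.
Each arrangement has an internal mirror plane or centre of symmetry, so none is chiral.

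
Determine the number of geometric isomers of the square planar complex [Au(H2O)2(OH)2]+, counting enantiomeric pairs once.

The distinct arrangements are (2 in all): H2O cis; H2O trans.

2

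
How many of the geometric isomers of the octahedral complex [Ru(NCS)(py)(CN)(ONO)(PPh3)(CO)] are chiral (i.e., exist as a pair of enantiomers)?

An octahedron has six vertices in three trans pairs; every non-trans pair is cis.
Placing the ligands in turn and identifying arrangements related by rotation or reflection leaves 15 distinct geometric isomers.
Of these, 15 lack any improper symmetry element and so occur as enantiomeric pairs, giving 15 + 15 = 30 stereoisomers in total.

15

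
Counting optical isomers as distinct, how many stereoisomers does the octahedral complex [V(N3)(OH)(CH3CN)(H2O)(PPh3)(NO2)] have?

30

An octahedron has six vertices in three trans pairs; every non-trans pair is cis.
Exhaustive case analysis gives 15 geometric isomers.
Of these, 15 lack any improper symmetry element and so occur as enantiomeric pairs, giving 15 + 15 = 30 stereoisomers in total.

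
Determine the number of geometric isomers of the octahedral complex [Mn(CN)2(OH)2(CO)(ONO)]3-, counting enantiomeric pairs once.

An octahedron has six vertices in three trans pairs; every non-trans pair is cis.
Systematic placement gives 6 geometric isomers: CN trans, OH cis; CN trans, OH trans; CN cis, OH cis (3 arrangements, 2 chiral); CN cis, OH trans.

6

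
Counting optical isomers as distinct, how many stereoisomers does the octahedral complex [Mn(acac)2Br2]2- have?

In an octahedral complex each vertex has one trans partner and four cis neighbours.
Each acac is bidentate and must span two cis positions.
Systematic placement gives 2 geometric isomers: Br trans; Br cis (chiral).
One of these lacks any improper symmetry element and so occurs as an enantiomeric pair, giving 2 + 1 = 3 stereoisomers in total.

3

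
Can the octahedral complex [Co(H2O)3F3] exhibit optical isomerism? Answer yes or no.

no

The six octahedral sites form three mutually perpendicular trans pairs.
Working through the distinct placements yields 2 geometric isomers: H2O mer; H2O fac.
Each arrangement has an internal mirror plane or centre of symmetry, so none is chiral.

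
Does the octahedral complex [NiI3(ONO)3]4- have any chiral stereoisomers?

An octahedron has six vertices in three trans pairs; every non-trans pair is cis.
Working through the distinct placements yields 2 geometric isomers: I mer; I fac.
Each arrangement has an internal mirror plane or centre of symmetry, so none is chiral.

no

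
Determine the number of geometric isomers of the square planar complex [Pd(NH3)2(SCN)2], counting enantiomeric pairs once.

In a square planar complex each vertex has one trans partner and two cis neighbours.
There are 2 geometric isomers: NH3 cis; NH3 trans.

2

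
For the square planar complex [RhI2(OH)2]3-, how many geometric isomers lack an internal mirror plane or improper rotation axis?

A square has two trans pairs of vertices; adjacent vertices are cis.
Systematic placement gives 2 geometric isomers: I cis; I trans.
Each arrangement has an internal mirror plane or centre of symmetry, so none is chiral.

0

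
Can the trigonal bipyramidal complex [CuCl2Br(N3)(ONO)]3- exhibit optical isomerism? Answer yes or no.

In a trigonal bipyramid the two axial positions differ from the three equatorial ones.
Exhaustive case analysis gives 7 geometric isomers.
Of these, 3 lack any improper symmetry element and so occur as enantiomeric pairs, giving 7 + 3 = 10 stereoisomers in total.

yes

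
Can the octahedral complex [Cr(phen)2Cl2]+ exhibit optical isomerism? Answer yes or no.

yes

The six octahedral sites form three mutually perpendicular trans pairs.
Each phen is bidentate and must span two cis positions.
Systematic placement gives 2 geometric isomers: Cl trans; Cl cis (chiral).
One of these lacks any improper symmetry element and so occurs as an enantiomeric pair, giving 2 + 1 = 3 stereoisomers in total.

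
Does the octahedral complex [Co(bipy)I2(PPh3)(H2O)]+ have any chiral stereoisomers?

The six octahedral sites form three mutually perpendicular trans pairs.
Each bipy is bidentate and must span two cis positions.
The distinct arrangements are (4 in all): I cis (3 arrangements, 2 chiral); I trans.
Of these, 2 lack any improper symmetry element and so occur as enantiomeric pairs, giving 4 + 2 = 6 stereoisomers in total.

yes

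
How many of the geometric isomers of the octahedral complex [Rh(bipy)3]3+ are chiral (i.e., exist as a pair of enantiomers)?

1

An octahedron has six vertices in three trans pairs; every non-trans pair is cis.
Each bipy is bidentate and must span two cis positions.
Only one geometric arrangement is possible; it has no improper symmetry element, so it exists as a pair of enantiomers (2 stereoisomers).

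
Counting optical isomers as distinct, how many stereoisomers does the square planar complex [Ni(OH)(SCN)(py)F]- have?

3

Systematic placement gives 3 geometric isomers: (F/SCN trans, OH/py trans); (F/py trans, OH/SCN trans); (F/OH trans, SCN/py trans).
Each arrangement has an internal mirror plane or centre of symmetry, so none is chiral.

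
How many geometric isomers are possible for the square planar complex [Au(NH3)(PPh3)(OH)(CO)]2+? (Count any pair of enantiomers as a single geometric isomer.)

3

A square has two trans pairs of vertices; adjacent vertices are cis.
There are 3 geometric isomers: (CO/OH trans, NH3/PPh3 trans); (CO/PPh3 trans, NH3/OH trans); (CO/NH3 trans, OH/PPh3 trans).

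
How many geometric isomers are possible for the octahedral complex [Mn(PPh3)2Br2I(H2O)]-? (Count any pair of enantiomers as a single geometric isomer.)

An octahedron has six vertices in three trans pairs; every non-trans pair is cis.
Systematic placement gives 6 geometric isomers: PPh3 trans, Br trans; PPh3 cis, Br trans; PPh3 trans, Br cis; PPh3 cis, Br cis (3 arrangements, 2 chiral).

6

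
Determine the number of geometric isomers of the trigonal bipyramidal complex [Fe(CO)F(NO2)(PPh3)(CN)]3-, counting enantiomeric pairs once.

10

A trigonal bipyramid has two axial and three equatorial sites, which are chemically inequivalent.
Exhaustive case analysis gives 10 geometric isomers.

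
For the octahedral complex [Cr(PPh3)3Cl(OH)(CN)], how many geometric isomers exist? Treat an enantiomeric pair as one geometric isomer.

4

Working through the distinct placements yields 4 geometric isomers: PPh3 mer (3 arrangements); PPh3 fac (chiral).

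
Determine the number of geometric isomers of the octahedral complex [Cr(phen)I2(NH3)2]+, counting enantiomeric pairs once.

Each phen is bidentate and must span two cis positions.
The distinct arrangements are (3 in all): I trans, NH3 cis; I cis, NH3 cis (chiral); I cis, NH3 trans.

3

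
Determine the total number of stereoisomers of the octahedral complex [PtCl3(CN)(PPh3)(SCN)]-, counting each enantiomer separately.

5

An octahedron has six vertices in three trans pairs; every non-trans pair is cis.
There are 4 geometric isomers: Cl mer (3 arrangements); Cl fac (chiral).
One of these lacks any improper symmetry element and so occurs as an enantiomeric pair, giving 4 + 1 = 5 stereoisomers in total.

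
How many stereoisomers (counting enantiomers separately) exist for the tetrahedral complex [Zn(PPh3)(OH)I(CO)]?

All four vertices of a tetrahedron are equivalent and mutually adjacent, so cis/trans isomerism cannot arise.
Only one geometric arrangement is possible; it has no improper symmetry element, so it exists as a pair of enantiomers (2 stereoisomers).

2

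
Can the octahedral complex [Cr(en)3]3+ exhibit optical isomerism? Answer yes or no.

In an octahedral complex each vertex has one trans partner and four cis neighbours.
Each en is bidentate and must span two cis positions.
Only one geometric arrangement is possible; it has no improper symmetry element, so it exists as a pair of enantiomers (2 stereoisomers).

yes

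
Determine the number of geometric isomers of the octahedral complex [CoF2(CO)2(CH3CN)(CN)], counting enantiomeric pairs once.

6

The six octahedral sites form three mutually perpendicular trans pairs.
There are 6 geometric isomers: F trans, CO trans; F cis, CO cis (3 arrangements, 2 chiral); F trans, CO cis; F cis, CO trans.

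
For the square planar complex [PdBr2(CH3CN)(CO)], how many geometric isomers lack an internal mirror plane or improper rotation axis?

A square has two trans pairs of vertices; adjacent vertices are cis.
There are 2 geometric isomers: Br cis; Br trans.
Each arrangement has an internal mirror plane or centre of symmetry, so none is chiral.

0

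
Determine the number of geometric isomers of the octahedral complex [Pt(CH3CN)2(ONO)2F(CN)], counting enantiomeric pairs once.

The six octahedral sites form three mutually perpendicular trans pairs.
There are 6 geometric isomers: CH3CN trans, ONO trans; CH3CN trans, ONO cis; CH3CN cis, ONO trans; CH3CN cis, ONO cis (3 arrangements, 2 chiral).

6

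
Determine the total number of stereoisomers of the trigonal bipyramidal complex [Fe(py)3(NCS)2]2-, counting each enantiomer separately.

3

In a trigonal bipyramid the two axial positions differ from the three equatorial ones.
The distinct arrangements are (3 in all): NCS both axial; NCS one axial, one equatorial; NCS both equatorial.
Each arrangement has an internal mirror plane or centre of symmetry, so none is chiral.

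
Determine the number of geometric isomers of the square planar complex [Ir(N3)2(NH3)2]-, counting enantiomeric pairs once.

In a square planar complex each vertex has one trans partner and two cis neighbours.
Systematic placement gives 2 geometric isomers: N3 cis; N3 trans.

2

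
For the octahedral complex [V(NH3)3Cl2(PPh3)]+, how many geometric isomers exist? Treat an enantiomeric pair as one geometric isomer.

An octahedron has six vertices in three trans pairs; every non-trans pair is cis.
Working through the distinct placements yields 3 geometric isomers: NH3 mer, Cl trans; NH3 fac, Cl cis; NH3 mer, Cl cis.

3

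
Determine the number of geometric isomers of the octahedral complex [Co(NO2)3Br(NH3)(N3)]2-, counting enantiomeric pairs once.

4

The six octahedral sites form three mutually perpendicular trans pairs.
Systematic placement gives 4 geometric isomers: NO2 mer (3 arrangements); NO2 fac (chiral).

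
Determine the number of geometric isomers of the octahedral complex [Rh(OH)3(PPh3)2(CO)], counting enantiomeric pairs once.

3

Working through the distinct placements yields 3 geometric isomers: OH mer, PPh3 trans; OH fac, PPh3 cis; OH mer, PPh3 cis.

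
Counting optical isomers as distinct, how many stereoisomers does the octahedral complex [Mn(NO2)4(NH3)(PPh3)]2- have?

2

The six octahedral sites form three mutually perpendicular trans pairs.
Working through the distinct placements yields 2 geometric isomers: NH3 and PPh3 mutually cis; NH3 and PPh3 mutually trans.
Each arrangement has an internal mirror plane or centre of symmetry, so none is chiral.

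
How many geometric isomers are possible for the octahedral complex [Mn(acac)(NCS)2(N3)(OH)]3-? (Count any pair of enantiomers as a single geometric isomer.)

4

In an octahedral complex each vertex has one trans partner and four cis neighbours.
Each acac is bidentate and must span two cis positions.
The distinct arrangements are (4 in all): NCS cis (3 arrangements, 2 chiral); NCS trans.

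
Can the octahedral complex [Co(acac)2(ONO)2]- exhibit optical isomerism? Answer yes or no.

yes

Each acac is bidentate and must span two cis positions.
Working through the distinct placements yields 2 geometric isomers: ONO trans; ONO cis (chiral).
One of these lacks any improper symmetry element and so occurs as an enantiomeric pair, giving 2 + 1 = 3 stereoisomers in total.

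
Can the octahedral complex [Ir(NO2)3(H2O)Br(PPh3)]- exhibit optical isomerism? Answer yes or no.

Systematic placement gives 4 geometric isomers: NO2 mer (3 arrangements); NO2 fac (chiral).
One of these lacks any improper symmetry element and so occurs as an enantiomeric pair, giving 4 + 1 = 5 stereoisomers in total.

yes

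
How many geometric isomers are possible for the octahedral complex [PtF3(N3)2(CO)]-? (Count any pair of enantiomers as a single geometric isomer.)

The six octahedral sites form three mutually perpendicular trans pairs.
Systematic placement gives 3 geometric isomers: F mer, N3 trans; F fac, N3 cis; F mer, N3 cis.

3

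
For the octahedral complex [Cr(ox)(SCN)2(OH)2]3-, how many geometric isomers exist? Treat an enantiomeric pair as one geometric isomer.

The six octahedral sites form three mutually perpendicular trans pairs.
Each ox is bidentate and must span two cis positions.
Systematic placement gives 3 geometric isomers: SCN cis, OH trans; SCN cis, OH cis (chiral); SCN trans, OH cis.

3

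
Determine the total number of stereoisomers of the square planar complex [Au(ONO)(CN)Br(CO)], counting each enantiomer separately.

A square has two trans pairs of vertices; adjacent vertices are cis.
There are 3 geometric isomers: (Br/CO trans, CN/ONO trans); (Br/ONO trans, CN/CO trans); (Br/CN trans, CO/ONO trans).
Each arrangement has an internal mirror plane or centre of symmetry, so none is chiral.

3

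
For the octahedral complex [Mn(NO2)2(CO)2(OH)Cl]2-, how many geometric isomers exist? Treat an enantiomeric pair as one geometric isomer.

An octahedron has six vertices in three trans pairs; every non-trans pair is cis.
The distinct arrangements are (6 in all): NO2 cis, CO trans; NO2 trans, CO trans; NO2 cis, CO cis (3 arrangements, 2 chiral); NO2 trans, CO cis.

6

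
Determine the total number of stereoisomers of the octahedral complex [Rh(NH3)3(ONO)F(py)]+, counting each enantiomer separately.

The six octahedral sites form three mutually perpendicular trans pairs.
The distinct arrangements are (4 in all): NH3 mer (3 arrangements); NH3 fac (chiral).
One of these lacks any improper symmetry element and so occurs as an enantiomeric pair, giving 4 + 1 = 5 stereoisomers in total.

5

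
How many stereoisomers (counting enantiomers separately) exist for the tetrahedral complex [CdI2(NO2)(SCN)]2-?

1

All four vertices of a tetrahedron are equivalent and mutually adjacent, so cis/trans isomerism cannot arise.
Only one geometric arrangement is possible.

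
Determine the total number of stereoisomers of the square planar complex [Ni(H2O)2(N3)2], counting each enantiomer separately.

In a square planar complex each vertex has one trans partner and two cis neighbours.
Systematic placement gives 2 geometric isomers: H2O cis; H2O trans.
Each arrangement has an internal mirror plane or centre of symmetry, so none is chiral.

2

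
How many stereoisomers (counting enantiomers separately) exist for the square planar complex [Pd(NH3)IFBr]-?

A square has two trans pairs of vertices; adjacent vertices are cis.
There are 3 geometric isomers: (Br/I trans, F/NH3 trans); (Br/NH3 trans, F/I trans); (Br/F trans, I/NH3 trans).
Each arrangement has an internal mirror plane or centre of symmetry, so none is chiral.

3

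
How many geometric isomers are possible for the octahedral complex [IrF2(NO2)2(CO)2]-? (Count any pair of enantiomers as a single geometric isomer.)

In an octahedral complex each vertex has one trans partner and four cis neighbours.
Systematic placement gives 5 geometric isomers: F trans, NO2 trans, CO trans; F cis, NO2 cis, CO trans; F cis, NO2 trans, CO cis; F cis, NO2 cis, CO cis (chiral); F trans, NO2 cis, CO cis.

5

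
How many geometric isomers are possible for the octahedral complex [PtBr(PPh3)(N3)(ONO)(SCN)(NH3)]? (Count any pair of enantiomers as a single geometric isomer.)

Placing the ligands in turn and identifying arrangements related by rotation or reflection leaves 15 distinct geometric isomers.

15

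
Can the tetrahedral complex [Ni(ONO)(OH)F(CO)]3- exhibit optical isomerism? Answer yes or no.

In a tetrahedral complex all four positions are equivalent and every pair of ligands is adjacent — there is no cis/trans distinction.
Only one geometric arrangement is possible; it has no improper symmetry element, so it exists as a pair of enantiomers (2 stereoisomers).

yes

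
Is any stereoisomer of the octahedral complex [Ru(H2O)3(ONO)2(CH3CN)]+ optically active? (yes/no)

no

An octahedron has six vertices in three trans pairs; every non-trans pair is cis.
There are 3 geometric isomers: H2O mer, ONO trans; H2O fac, ONO cis; H2O mer, ONO cis.
Each arrangement has an internal mirror plane or centre of symmetry, so none is chiral.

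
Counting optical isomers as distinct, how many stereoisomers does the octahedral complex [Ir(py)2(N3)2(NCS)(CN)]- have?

An octahedron has six vertices in three trans pairs; every non-trans pair is cis.
Working through the distinct placements yields 6 geometric isomers: py trans, N3 cis; py cis, N3 cis (3 arrangements, 2 chiral); py trans, N3 trans; py cis, N3 trans.
Of these, 2 lack any improper symmetry element and so occur as enantiomeric pairs, giving 6 + 2 = 8 stereoisomers in total.

8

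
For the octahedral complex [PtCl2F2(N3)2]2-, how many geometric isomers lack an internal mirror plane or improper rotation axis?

1

In an octahedral complex each vertex has one trans partner and four cis neighbours.
Systematic placement gives 5 geometric isomers: Cl trans, F trans, N3 trans; Cl trans, F cis, N3 cis; Cl cis, F cis, N3 trans; Cl cis, F cis, N3 cis (chiral); Cl cis, F trans, N3 cis.
One of these lacks any improper symmetry element and so occurs as an enantiomeric pair, giving 5 + 1 = 6 stereoisomers in total.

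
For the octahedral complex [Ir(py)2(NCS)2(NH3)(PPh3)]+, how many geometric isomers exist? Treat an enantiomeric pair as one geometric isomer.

6

An octahedron has six vertices in three trans pairs; every non-trans pair is cis.
Systematic placement gives 6 geometric isomers: py trans, NCS trans; py cis, NCS trans; py trans, NCS cis; py cis, NCS cis (3 arrangements, 2 chiral).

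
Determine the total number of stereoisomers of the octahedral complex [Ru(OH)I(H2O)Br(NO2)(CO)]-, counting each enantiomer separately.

30

In an octahedral complex each vertex has one trans partner and four cis neighbours.
Placing the ligands in turn and identifying arrangements related by rotation or reflection leaves 15 distinct geometric isomers.
Of these, 15 lack any improper symmetry element and so occur as enantiomeric pairs, giving 15 + 15 = 30 stereoisomers in total.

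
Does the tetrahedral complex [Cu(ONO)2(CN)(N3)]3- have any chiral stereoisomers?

Only one geometric arrangement is possible.

no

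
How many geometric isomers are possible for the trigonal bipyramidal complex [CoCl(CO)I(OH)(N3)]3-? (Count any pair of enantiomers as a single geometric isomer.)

Systematic enumeration (placing each ligand type in turn and discarding arrangements equivalent by rotation or reflection) gives 10 geometric isomers.

10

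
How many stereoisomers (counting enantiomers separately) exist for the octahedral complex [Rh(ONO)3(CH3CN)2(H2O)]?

The distinct arrangements are (3 in all): ONO mer, CH3CN trans; ONO mer, CH3CN cis; ONO fac, CH3CN cis.
Each arrangement has an internal mirror plane or centre of symmetry, so none is chiral.

3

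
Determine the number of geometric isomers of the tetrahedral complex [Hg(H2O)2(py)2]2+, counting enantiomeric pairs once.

1

All four vertices of a tetrahedron are equivalent and mutually adjacent, so cis/trans isomerism cannot arise.
Only one geometric arrangement is possible.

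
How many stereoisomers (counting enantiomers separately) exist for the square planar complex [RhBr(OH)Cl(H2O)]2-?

In a square planar complex each vertex has one trans partner and two cis neighbours.
Systematic placement gives 3 geometric isomers: (Br/H2O trans, Cl/OH trans); (Br/OH trans, Cl/H2O trans); (Br/Cl trans, H2O/OH trans).
Each arrangement has an internal mirror plane or centre of symmetry, so none is chiral.

3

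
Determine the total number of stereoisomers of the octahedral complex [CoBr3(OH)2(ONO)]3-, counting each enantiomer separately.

The six octahedral sites form three mutually perpendicular trans pairs.
Working through the distinct placements yields 3 geometric isomers: Br mer, OH cis; Br mer, OH trans; Br fac, OH cis.
Each arrangement has an internal mirror plane or centre of symmetry, so none is chiral.

3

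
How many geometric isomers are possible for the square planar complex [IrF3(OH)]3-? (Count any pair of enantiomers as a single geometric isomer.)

1

Only one geometric arrangement is possible.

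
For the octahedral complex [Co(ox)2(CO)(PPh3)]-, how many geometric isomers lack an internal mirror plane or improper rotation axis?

In an octahedral complex each vertex has one trans partner and four cis neighbours.
Each ox is bidentate and must span two cis positions.
Systematic placement gives 2 geometric isomers: CO and PPh3 mutually trans; CO and PPh3 mutually cis (chiral).
One of these lacks any improper symmetry element and so occurs as an enantiomeric pair, giving 2 + 1 = 3 stereoisomers in total.

1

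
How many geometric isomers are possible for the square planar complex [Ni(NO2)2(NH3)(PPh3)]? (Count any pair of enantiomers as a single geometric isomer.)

In a square planar complex each vertex has one trans partner and two cis neighbours.
Systematic placement gives 2 geometric isomers: NO2 cis; NO2 trans.

2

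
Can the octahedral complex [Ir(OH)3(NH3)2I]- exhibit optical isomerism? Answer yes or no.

An octahedron has six vertices in three trans pairs; every non-trans pair is cis.
Working through the distinct placements yields 3 geometric isomers: OH mer, NH3 cis; OH mer, NH3 trans; OH fac, NH3 cis.
Each arrangement has an internal mirror plane or centre of symmetry, so none is chiral.

no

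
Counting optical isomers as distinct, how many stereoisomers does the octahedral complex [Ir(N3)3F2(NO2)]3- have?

The six octahedral sites form three mutually perpendicular trans pairs.
The distinct arrangements are (3 in all): N3 mer, F trans; N3 fac, F cis; N3 mer, F cis.
Each arrangement has an internal mirror plane or centre of symmetry, so none is chiral.

3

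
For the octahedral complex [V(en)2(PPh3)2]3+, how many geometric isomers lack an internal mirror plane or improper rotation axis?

Each en is bidentate and must span two cis positions.
Working through the distinct placements yields 2 geometric isomers: PPh3 trans; PPh3 cis (chiral).
One of these lacks any improper symmetry element and so occurs as an enantiomeric pair, giving 2 + 1 = 3 stereoisomers in total.

1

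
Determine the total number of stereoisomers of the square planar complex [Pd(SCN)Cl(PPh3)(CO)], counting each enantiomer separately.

In a square planar complex each vertex has one trans partner and two cis neighbours.
There are 3 geometric isomers: (CO/PPh3 trans, Cl/SCN trans); (CO/SCN trans, Cl/PPh3 trans); (CO/Cl trans, PPh3/SCN trans).
Each arrangement has an internal mirror plane or centre of symmetry, so none is chiral.

3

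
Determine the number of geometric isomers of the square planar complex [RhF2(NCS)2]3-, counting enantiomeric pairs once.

A square has two trans pairs of vertices; adjacent vertices are cis.
There are 2 geometric isomers: F cis; F trans.

2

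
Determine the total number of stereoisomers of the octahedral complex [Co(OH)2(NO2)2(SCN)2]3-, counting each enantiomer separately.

6

An octahedron has six vertices in three trans pairs; every non-trans pair is cis.
Systematic placement gives 5 geometric isomers: OH trans, NO2 trans, SCN trans; OH cis, NO2 trans, SCN cis; OH cis, NO2 cis, SCN trans; OH cis, NO2 cis, SCN cis (chiral); OH trans, NO2 cis, SCN cis.
One of these lacks any improper symmetry element and so occurs as an enantiomeric pair, giving 5 + 1 = 6 stereoisomers in total.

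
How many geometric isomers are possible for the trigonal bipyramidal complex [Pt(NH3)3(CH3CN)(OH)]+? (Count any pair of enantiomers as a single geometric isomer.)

4

In a trigonal bipyramid the two axial positions differ from the three equatorial ones.
There are 4 geometric isomers: CH3CN axial, OH equatorial; CH3CN axial, OH axial; CH3CN equatorial, OH equatorial; CH3CN equatorial, OH axial.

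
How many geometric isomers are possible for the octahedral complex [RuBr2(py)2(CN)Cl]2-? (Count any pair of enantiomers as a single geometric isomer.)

6

In an octahedral complex each vertex has one trans partner and four cis neighbours.
The distinct arrangements are (6 in all): Br trans, py trans; Br trans, py cis; Br cis, py trans; Br cis, py cis (3 arrangements, 2 chiral).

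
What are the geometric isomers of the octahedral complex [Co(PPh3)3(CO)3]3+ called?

fac and mer

The six octahedral sites form three mutually perpendicular trans pairs.
There are 2 geometric isomers: PPh3 mer; PPh3 fac.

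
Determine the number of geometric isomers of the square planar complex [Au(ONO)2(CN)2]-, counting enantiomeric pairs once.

2

In a square planar complex each vertex has one trans partner and two cis neighbours.
The distinct arrangements are (2 in all): ONO cis; ONO trans.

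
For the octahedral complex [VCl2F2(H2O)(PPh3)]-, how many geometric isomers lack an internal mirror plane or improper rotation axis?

An octahedron has six vertices in three trans pairs; every non-trans pair is cis.
There are 6 geometric isomers: Cl trans, F trans; Cl trans, F cis; Cl cis, F cis (3 arrangements, 2 chiral); Cl cis, F trans.
Of these, 2 lack any improper symmetry element and so occur as enantiomeric pairs, giving 6 + 2 = 8 stereoisomers in total.

2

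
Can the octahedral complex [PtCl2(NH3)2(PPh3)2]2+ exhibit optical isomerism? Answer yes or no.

yes

Systematic placement gives 5 geometric isomers: Cl trans, NH3 trans, PPh3 trans; Cl trans, NH3 cis, PPh3 cis; Cl cis, NH3 cis, PPh3 trans; Cl cis, NH3 cis, PPh3 cis (chiral); Cl cis, NH3 trans, PPh3 cis.
One of these lacks any improper symmetry element and so occurs as an enantiomeric pair, giving 5 + 1 = 6 stereoisomers in total.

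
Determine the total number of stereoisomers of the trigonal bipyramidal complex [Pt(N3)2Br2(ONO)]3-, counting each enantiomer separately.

In a trigonal bipyramid the two axial positions differ from the three equatorial ones.
Exhaustive case analysis gives 5 geometric isomers.
One of these lacks any improper symmetry element and so occurs as an enantiomeric pair, giving 5 + 1 = 6 stereoisomers in total.

6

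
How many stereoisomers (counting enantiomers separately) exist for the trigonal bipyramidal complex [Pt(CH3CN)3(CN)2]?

In a trigonal bipyramid the two axial positions differ from the three equatorial ones.
Systematic placement gives 3 geometric isomers: CN both equatorial; CN one axial, one equatorial; CN both axial.
Each arrangement has an internal mirror plane or centre of symmetry, so none is chiral.

3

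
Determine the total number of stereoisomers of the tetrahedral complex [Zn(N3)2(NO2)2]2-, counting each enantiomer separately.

1

Only one geometric arrangement is possible.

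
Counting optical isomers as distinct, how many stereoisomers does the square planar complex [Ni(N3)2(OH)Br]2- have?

The distinct arrangements are (2 in all): N3 cis; N3 trans.
Each arrangement has an internal mirror plane or centre of symmetry, so none is chiral.

2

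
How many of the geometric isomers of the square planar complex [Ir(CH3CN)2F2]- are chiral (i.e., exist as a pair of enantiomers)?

A square has two trans pairs of vertices; adjacent vertices are cis.
There are 2 geometric isomers: CH3CN cis; CH3CN trans.
Each arrangement has an internal mirror plane or centre of symmetry, so none is chiral.

0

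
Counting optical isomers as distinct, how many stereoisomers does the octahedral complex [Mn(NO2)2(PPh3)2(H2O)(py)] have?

An octahedron has six vertices in three trans pairs; every non-trans pair is cis.
Systematic placement gives 6 geometric isomers: NO2 cis, PPh3 cis (3 arrangements, 2 chiral); NO2 cis, PPh3 trans; NO2 trans, PPh3 cis; NO2 trans, PPh3 trans.
Of these, 2 lack any improper symmetry element and so occur as enantiomeric pairs, giving 6 + 2 = 8 stereoisomers in total.

8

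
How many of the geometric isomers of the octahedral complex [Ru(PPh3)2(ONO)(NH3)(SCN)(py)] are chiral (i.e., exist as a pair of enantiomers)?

6

The six octahedral sites form three mutually perpendicular trans pairs.
Exhaustive case analysis gives 9 geometric isomers.
Of these, 6 lack any improper symmetry element and so occur as enantiomeric pairs, giving 9 + 6 = 15 stereoisomers in total.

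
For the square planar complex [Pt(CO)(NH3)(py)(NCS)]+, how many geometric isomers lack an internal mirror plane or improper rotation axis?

0

In a square planar complex each vertex has one trans partner and two cis neighbours.
The distinct arrangements are (3 in all): (CO/NH3 trans, NCS/py trans); (CO/py trans, NCS/NH3 trans); (CO/NCS trans, NH3/py trans).
Each arrangement has an internal mirror plane or centre of symmetry, so none is chiral.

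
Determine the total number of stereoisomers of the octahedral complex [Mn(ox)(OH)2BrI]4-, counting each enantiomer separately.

6

Each ox is bidentate and must span two cis positions.
Systematic placement gives 4 geometric isomers: OH cis (3 arrangements, 2 chiral); OH trans.
Of these, 2 lack any improper symmetry element and so occur as enantiomeric pairs, giving 4 + 2 = 6 stereoisomers in total.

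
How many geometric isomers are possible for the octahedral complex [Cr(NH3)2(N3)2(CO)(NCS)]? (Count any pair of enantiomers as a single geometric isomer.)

The distinct arrangements are (6 in all): NH3 trans, N3 cis; NH3 cis, N3 cis (3 arrangements, 2 chiral); NH3 trans, N3 trans; NH3 cis, N3 trans.

6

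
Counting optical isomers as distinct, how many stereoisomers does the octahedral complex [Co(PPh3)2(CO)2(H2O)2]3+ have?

The six octahedral sites form three mutually perpendicular trans pairs.
The distinct arrangements are (5 in all): PPh3 trans, CO trans, H2O trans; PPh3 cis, CO trans, H2O cis; PPh3 trans, CO cis, H2O cis; PPh3 cis, CO cis, H2O cis (chiral); PPh3 cis, CO cis, H2O trans.
One of these lacks any improper symmetry element and so occurs as an enantiomeric pair, giving 5 + 1 = 6 stereoisomers in total.

6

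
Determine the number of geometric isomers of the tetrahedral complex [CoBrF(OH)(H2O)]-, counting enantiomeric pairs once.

1

In a tetrahedral complex all four positions are equivalent and every pair of ligands is adjacent — there is no cis/trans distinction.
Only one geometric arrangement is possible; it has no improper symmetry element, so it exists as a pair of enantiomers (2 stereoisomers).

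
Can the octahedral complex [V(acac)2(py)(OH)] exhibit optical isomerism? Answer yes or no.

yes

Each acac is bidentate and must span two cis positions.
Systematic placement gives 2 geometric isomers: py and OH mutually cis (chiral); py and OH mutually trans.
One of these lacks any improper symmetry element and so occurs as an enantiomeric pair, giving 2 + 1 = 3 stereoisomers in total.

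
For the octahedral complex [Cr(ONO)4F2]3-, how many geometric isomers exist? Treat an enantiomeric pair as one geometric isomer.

2

An octahedron has six vertices in three trans pairs; every non-trans pair is cis.
Systematic placement gives 2 geometric isomers: F trans; F cis.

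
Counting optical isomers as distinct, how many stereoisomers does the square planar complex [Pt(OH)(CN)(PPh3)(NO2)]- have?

A square has two trans pairs of vertices; adjacent vertices are cis.
The distinct arrangements are (3 in all): (CN/OH trans, NO2/PPh3 trans); (CN/PPh3 trans, NO2/OH trans); (CN/NO2 trans, OH/PPh3 trans).
Each arrangement has an internal mirror plane or centre of symmetry, so none is chiral.

3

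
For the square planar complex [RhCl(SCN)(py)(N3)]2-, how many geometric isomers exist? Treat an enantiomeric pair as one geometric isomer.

3

A square has two trans pairs of vertices; adjacent vertices are cis.
There are 3 geometric isomers: (Cl/SCN trans, N3/py trans); (Cl/py trans, N3/SCN trans); (Cl/N3 trans, SCN/py trans).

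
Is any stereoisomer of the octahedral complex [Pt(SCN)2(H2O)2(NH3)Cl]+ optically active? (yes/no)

yes

In an octahedral complex each vertex has one trans partner and four cis neighbours.
Systematic placement gives 6 geometric isomers: SCN trans, H2O cis; SCN cis, H2O cis (3 arrangements, 2 chiral); SCN trans, H2O trans; SCN cis, H2O trans.
Of these, 2 lack any improper symmetry element and so occur as enantiomeric pairs, giving 6 + 2 = 8 stereoisomers in total.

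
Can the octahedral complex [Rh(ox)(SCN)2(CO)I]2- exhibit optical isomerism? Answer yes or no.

An octahedron has six vertices in three trans pairs; every non-trans pair is cis.
Each ox is bidentate and must span two cis positions.
The distinct arrangements are (4 in all): SCN cis (3 arrangements, 2 chiral); SCN trans.
Of these, 2 lack any improper symmetry element and so occur as enantiomeric pairs, giving 4 + 2 = 6 stereoisomers in total.

yes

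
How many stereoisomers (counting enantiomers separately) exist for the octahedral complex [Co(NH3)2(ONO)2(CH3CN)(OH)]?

Working through the distinct placements yields 6 geometric isomers: NH3 cis, ONO trans; NH3 cis, ONO cis (3 arrangements, 2 chiral); NH3 trans, ONO trans; NH3 trans, ONO cis.
Of these, 2 lack any improper symmetry element and so occur as enantiomeric pairs, giving 6 + 2 = 8 stereoisomers in total.

8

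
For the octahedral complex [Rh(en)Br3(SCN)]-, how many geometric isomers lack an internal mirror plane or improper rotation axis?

In an octahedral complex each vertex has one trans partner and four cis neighbours.
Each en is bidentate and must span two cis positions.
Systematic placement gives 2 geometric isomers: Br mer; Br fac.
Each arrangement has an internal mirror plane or centre of symmetry, so none is chiral.

0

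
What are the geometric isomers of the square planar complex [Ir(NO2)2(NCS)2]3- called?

In a square planar complex each vertex has one trans partner and two cis neighbours.
Systematic placement gives 2 geometric isomers: NO2 cis; NO2 trans.

cis and trans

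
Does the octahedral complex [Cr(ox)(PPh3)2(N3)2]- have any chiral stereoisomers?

yes

Each ox is bidentate and must span two cis positions.
There are 3 geometric isomers: PPh3 cis, N3 trans; PPh3 cis, N3 cis (chiral); PPh3 trans, N3 cis.
One of these lacks any improper symmetry element and so occurs as an enantiomeric pair, giving 3 + 1 = 4 stereoisomers in total.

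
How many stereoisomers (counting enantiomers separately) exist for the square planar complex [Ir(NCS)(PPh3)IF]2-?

3

A square has two trans pairs of vertices; adjacent vertices are cis.
There are 3 geometric isomers: (F/NCS trans, I/PPh3 trans); (F/PPh3 trans, I/NCS trans); (F/I trans, NCS/PPh3 trans).
Each arrangement has an internal mirror plane or centre of symmetry, so none is chiral.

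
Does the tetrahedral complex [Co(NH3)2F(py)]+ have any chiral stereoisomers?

All four vertices of a tetrahedron are equivalent and mutually adjacent, so cis/trans isomerism cannot arise.
Only one geometric arrangement is possible.

no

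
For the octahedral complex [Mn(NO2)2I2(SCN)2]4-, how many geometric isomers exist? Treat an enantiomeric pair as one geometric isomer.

5

The six octahedral sites form three mutually perpendicular trans pairs.
There are 5 geometric isomers: NO2 trans, I trans, SCN trans; NO2 cis, I trans, SCN cis; NO2 cis, I cis, SCN trans; NO2 cis, I cis, SCN cis (chiral); NO2 trans, I cis, SCN cis.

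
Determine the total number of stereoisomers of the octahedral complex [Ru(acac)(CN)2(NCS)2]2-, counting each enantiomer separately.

4

Each acac is bidentate and must span two cis positions.
There are 3 geometric isomers: CN trans, NCS cis; CN cis, NCS cis (chiral); CN cis, NCS trans.
One of these lacks any improper symmetry element and so occurs as an enantiomeric pair, giving 3 + 1 = 4 stereoisomers in total.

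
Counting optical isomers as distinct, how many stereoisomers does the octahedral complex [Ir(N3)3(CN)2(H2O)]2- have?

The distinct arrangements are (3 in all): N3 mer, CN trans; N3 mer, CN cis; N3 fac, CN cis.
Each arrangement has an internal mirror plane or centre of symmetry, so none is chiral.

3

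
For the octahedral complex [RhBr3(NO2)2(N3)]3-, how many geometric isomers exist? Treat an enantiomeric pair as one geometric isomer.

3

Systematic placement gives 3 geometric isomers: Br mer, NO2 trans; Br mer, NO2 cis; Br fac, NO2 cis.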